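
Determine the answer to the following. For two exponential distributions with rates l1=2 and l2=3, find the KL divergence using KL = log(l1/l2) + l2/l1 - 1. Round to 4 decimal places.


KL divergence for exponential family:
KL = log(l1/l2) + l2/l1 - 1.
log(2/3) = -0.405465.
3/2 = 1.5.
KL = -0.405465 + 1.5 - 1 = 0.0945

0.0945


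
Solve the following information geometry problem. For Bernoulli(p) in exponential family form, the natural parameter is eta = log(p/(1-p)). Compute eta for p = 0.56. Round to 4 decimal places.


Natural parameter for Bernoulli: eta = log(p/(1-p)).
p = 0.56, 1-p = 0.44.
p/(1-p) = 1.272727.
eta = log(1.272727) = 0.2412

0.2412


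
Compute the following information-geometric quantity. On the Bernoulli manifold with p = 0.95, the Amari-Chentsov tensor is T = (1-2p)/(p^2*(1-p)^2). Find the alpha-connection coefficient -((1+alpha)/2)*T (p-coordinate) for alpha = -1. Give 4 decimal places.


Skewness (Amari-Chentsov) tensor: T = (1-2p)/(p^2*(1-p)^2).
p = 0.95, 1-2p = -0.9, p^2 = 0.9025, (1-p)^2 = 0.0025.
T = -0.9/(0.9025 * 0.0025) = -398.891967.
In the p-coordinate, Gamma^(alpha) = Gamma^(0) - (alpha/2)*T with Gamma^(0) = (1/2)*g'(p) = -T/2,
so Gamma^(alpha) = -((1+alpha)/2)*T.
alpha = -1, -(1+alpha)/2 = 0.0.
Gamma = 0.0 * -398.891967 = 0.0000

0.0000


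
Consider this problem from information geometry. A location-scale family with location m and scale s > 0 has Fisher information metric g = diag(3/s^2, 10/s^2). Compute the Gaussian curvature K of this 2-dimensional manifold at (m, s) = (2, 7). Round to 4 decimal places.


The metric has the form g = (A dm^2 + B ds^2)/s^2 with A = 3, B = 10.
Substitute u = sqrt(A/B)*m: g = B*(du^2 + ds^2)/s^2, i.e. B times the
Poincare upper half-plane metric, which has constant Gaussian curvature -1.
Scaling a 2D metric by a constant c divides the Gaussian curvature by c,
so K = -1/B = -1/(10) = -0.1000 everywhere (the point (m, s) = (2, 7) is irrelevant:
the curvature is constant).
The requested Gaussian curvature is K = -0.1000.

-0.1000


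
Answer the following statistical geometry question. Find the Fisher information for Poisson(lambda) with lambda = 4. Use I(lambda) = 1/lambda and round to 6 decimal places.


Fisher information for Poisson: I(lambda) = 1/lambda.
lambda = 4.
I(lambda) = 1/4 = 0.250000

0.250000


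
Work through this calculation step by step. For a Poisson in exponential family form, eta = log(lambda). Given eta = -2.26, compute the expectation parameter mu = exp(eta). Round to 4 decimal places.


Expectation parameter for Poisson exponential family:
mu = exp(eta).
eta = -2.26.
mu = exp(-2.26) = 0.1044

0.1044


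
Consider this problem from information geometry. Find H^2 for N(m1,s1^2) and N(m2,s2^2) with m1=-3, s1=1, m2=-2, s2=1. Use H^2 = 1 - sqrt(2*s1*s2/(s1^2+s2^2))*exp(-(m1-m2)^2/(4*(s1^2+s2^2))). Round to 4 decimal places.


Squared Hellinger distance for Gaussians:
H^2 = 1 - sqrt(2*s1*s2/(s1^2+s2^2)) * exp(-(m1-m2)^2/(4*(s1^2+s2^2))).
s1^2 = 1, s2^2 = 1, s1^2+s2^2 = 2.
sqrt(2*1*1/(2)) = 1.0.
(m1-m2)^2 = (-1)^2 = 1.
exp(-1/(4*2)) = exp(-0.125) = 0.882497.
H^2 = 1 - 1.0*0.882497 = 0.1175

0.1175


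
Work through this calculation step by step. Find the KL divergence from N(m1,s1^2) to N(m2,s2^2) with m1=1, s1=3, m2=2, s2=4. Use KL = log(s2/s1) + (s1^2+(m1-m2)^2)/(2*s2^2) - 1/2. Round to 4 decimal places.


KL divergence between normal distributions:
KL = log(s2/s1) + (s1^2 + (m1-m2)^2)/(2*s2^2) - 1/2.
log(4/3) = 0.287682.
(3^2 + (1-2)^2)/(2*4^2) = (9 + 1)/32 = 0.3125.
KL = 0.287682 + 0.3125 - 0.5 = 0.1002

0.1002


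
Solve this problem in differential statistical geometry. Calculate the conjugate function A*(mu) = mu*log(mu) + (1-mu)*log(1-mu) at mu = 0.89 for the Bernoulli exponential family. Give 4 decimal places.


Legendre transform for Bernoulli:
A*(mu) = mu*log(mu) + (1-mu)*log(1-mu).
mu = 0.89, 1-mu = 0.11.
mu*log(mu) = 0.89*log(0.89) = -0.103715.
(1-mu)*log(1-mu) = 0.11*log(0.11) = -0.2428.
A* = -0.103715 + -0.2428 = -0.3465

-0.3465


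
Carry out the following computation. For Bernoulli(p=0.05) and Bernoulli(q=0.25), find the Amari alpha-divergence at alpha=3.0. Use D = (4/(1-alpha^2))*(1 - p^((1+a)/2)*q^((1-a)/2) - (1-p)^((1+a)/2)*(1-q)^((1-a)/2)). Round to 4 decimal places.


Amari alpha-divergence:
D = (4/(1-alpha^2))*(1 - p^((1+a)/2)*q^((1-a)/2) - (1-p)^((1+a)/2)*(1-q)^((1-a)/2)).
alpha = 3.0, p = 0.05, q = 0.25.
e1 = (1+alpha)/2 = 2.0, e2 = (1-alpha)/2 = -1.0.
t1 = p^e1 * q^e2 = 0.05^2.0 * 0.25^-1.0 = 0.01.
t2 = (1-p)^e1 * (1-q)^e2 = 0.95^2.0 * 0.75^-1.0 = 1.203333.
4/(1-alpha^2) = -0.5.
D = -0.5*(1 - 0.01 - 1.203333) = 0.1067

0.1067


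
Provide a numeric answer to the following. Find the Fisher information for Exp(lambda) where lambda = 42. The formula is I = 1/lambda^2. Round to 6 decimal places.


Fisher information for exponential: I(lambda) = 1/lambda^2.
lambda = 42, lambda^2 = 1764.
I = 1/1764 = 0.000567

0.000567


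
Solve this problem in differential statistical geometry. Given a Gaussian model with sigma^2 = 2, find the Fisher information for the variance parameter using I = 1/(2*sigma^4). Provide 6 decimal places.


Fisher information for variance: I(sigma^2) = 1/(2*sigma^4).
sigma^2 = 2, so sigma^4 = 4.
I = 1/(2*4) = 1/8 = 0.125000

0.125000


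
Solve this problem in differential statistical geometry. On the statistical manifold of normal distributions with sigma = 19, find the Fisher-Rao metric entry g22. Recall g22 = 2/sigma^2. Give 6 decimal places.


For the 2-parameter normal family, the Fisher metric has:
  g11 = 1/sigma^2, g22 = 2/sigma^2.
sigma = 19, sigma^2 = 361.
g22 = 0.005540

0.005540


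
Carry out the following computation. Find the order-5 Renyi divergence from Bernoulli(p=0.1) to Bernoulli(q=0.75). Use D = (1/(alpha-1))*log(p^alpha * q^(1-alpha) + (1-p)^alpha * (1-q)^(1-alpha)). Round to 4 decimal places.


Renyi divergence of order alpha between Bernoulli distributions:
D = (1/(alpha-1))*log(p^alpha * q^(1-alpha) + (1-p)^alpha * (1-q)^(1-alpha)).
alpha = 5, p = 0.1, q = 0.75.
p^alpha * q^(1-alpha) = 0.1^5 * 0.75^-4 = 3.2e-05.
(1-p)^alpha * (1-q)^(1-alpha) = 0.9^5 * 0.25^-4 = 151.16544.
sum = 3.2e-05 + 151.16544 = 151.165472.
D = (1/4)*log(151.165472) = 1.2546

1.2546


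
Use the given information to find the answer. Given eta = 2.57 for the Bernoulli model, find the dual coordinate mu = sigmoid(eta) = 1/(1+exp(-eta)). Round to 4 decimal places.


Dual coordinate (expectation parameter) for Bernoulli:
mu = 1/(1+exp(-eta)).
eta = 2.57.
exp(-eta) = exp(-2.57) = 0.076536.
mu = 1/(1+0.076536) = 0.9289

0.9289


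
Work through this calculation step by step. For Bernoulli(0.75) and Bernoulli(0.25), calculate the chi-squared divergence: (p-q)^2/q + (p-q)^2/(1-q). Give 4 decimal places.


Chi-squared divergence between Bernoulli distributions:
chi^2 = (p-q)^2/q + (p-q)^2/(1-q).
p = 0.75, q = 0.25, p-q = 0.5.
(p-q)^2 = 0.25.
term1 = 0.25/0.25 = 1.0.
term2 = 0.25/0.75 = 0.333333.
chi^2 = 1.0 + 0.333333 = 1.3333

1.3333


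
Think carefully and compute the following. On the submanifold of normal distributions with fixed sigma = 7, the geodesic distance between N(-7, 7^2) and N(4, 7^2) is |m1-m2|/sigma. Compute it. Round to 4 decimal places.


On the fixed-variance normal subfamily, geodesic distance = |m1-m2|/sigma.
|-7 - 4| = 11.
sigma = 7.
d = 11/7 = 1.5714

1.5714


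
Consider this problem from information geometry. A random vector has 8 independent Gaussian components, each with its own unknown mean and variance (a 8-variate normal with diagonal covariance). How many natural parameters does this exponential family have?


Exponential family dimension calculation:
Each univariate normal has two natural parameters (mu/sigma^2 and -1/(2 sigma^2)).
With 8 independent components, dim = 2 * 8 = 16.

16


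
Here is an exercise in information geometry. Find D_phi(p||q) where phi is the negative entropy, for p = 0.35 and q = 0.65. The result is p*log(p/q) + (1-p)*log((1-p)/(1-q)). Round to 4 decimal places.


Bregman divergence with negative entropy generator:
D = p*log(p/q) + (1-p)*log((1-p)/(1-q)).
p = 0.35, q = 0.65.
p*log(p/q) = 0.35*log(0.35/0.65) = -0.216664.
(1-p)*log((1-p)/(1-q)) = 0.65*log(0.65/0.35) = 0.402375.
D = -0.216664 + 0.402375 = 0.1857

0.1857


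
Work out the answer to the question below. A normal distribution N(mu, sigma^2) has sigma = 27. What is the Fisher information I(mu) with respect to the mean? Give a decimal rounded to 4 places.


The Fisher information for the mean of a normal distribution is I(mu) = 1/sigma^2.
sigma = 27, so sigma^2 = 729.
I(mu) = 1/729 = 0.0014

0.0014


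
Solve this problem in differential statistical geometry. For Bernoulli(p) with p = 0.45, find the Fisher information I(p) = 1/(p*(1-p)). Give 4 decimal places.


For Bernoulli(p), Fisher information is I(p) = 1/(p*(1-p)).
p = 0.45, 1-p = 0.55.
p*(1-p) = 0.2475.
I(p) = 1/0.2475 = 4.0404

4.0404


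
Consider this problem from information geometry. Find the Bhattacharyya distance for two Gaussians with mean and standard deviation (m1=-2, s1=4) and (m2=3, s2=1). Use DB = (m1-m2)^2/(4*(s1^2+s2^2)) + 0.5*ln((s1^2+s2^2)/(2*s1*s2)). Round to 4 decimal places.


Bhattacharyya distance between two Gaussians:
DB = (m1-m2)^2/(4*(s1^2+s2^2)) + (1/2)*ln((s1^2+s2^2)/(2*s1*s2)).
(m1-m2)^2 = (-5)^2 = 25.
s1^2+s2^2 = 16 + 1 = 17.
term1 = 25/68 = 0.367647.
term2 = 0.5*ln(17/8.0) = 0.376886.
DB = 0.367647 + 0.376886 = 0.7445

0.7445


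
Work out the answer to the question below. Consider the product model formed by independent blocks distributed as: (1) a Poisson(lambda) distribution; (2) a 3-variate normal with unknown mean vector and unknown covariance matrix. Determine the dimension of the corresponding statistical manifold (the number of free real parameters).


The dimension of a statistical manifold equals the number of free
(independent) real parameters of the model. For a product of independent
blocks the parameter counts add.
- Poisson (lambda): 1.
- 3-variate normal: 3 (mean) + 3*4/2 = 6 (symmetric covariance) = 9.
Total = 1 + 9 = 10.
Dimension = 10

10


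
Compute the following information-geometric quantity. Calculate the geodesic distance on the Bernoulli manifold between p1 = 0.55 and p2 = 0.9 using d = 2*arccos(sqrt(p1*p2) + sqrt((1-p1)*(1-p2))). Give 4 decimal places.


Geodesic distance on Bernoulli manifold:
d(p1,p2) = 2*arccos(sqrt(p1*p2) + sqrt((1-p1)*(1-p2))).
sqrt(p1*p2) = sqrt(0.55*0.9) = 0.703562.
sqrt((1-p1)*(1-p2)) = sqrt(0.45*0.1) = 0.212132.
arg = 0.703562 + 0.212132 = 0.915694.
d = 2*arccos(0.915694) = 0.8271

0.8271


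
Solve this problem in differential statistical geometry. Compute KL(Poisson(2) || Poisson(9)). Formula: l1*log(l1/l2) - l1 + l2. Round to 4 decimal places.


KL divergence for Poisson:
KL = l1*log(l1/l2) - l1 + l2.
l1 = 2, l2 = 9.
log(2/9) = -1.504077.
l1*log(l1/l2) = 2 * -1.504077 = -3.008155.
KL = -3.008155 - 2 + 9 = 3.9918

3.9918


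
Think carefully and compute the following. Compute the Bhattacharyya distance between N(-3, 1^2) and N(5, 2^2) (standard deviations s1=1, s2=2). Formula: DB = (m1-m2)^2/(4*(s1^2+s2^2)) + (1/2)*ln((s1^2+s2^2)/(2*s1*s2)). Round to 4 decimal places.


Bhattacharyya distance between two Gaussians:
DB = (m1-m2)^2/(4*(s1^2+s2^2)) + (1/2)*ln((s1^2+s2^2)/(2*s1*s2)).
(m1-m2)^2 = (-8)^2 = 64.
s1^2+s2^2 = 1 + 4 = 5.
term1 = 64/20 = 3.2.
term2 = 0.5*ln(5/4.0) = 0.111572.
DB = 3.2 + 0.111572 = 3.3116

3.3116


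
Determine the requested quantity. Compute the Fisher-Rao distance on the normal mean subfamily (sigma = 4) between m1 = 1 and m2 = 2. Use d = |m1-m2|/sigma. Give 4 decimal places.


On the fixed-variance normal subfamily, geodesic distance = |m1-m2|/sigma.
|1 - 2| = 1.
sigma = 4.
d = 1/4 = 0.2500

0.2500


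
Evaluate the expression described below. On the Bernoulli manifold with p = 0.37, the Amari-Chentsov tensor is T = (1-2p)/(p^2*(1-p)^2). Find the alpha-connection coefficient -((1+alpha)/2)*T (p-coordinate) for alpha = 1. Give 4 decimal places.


Skewness (Amari-Chentsov) tensor: T = (1-2p)/(p^2*(1-p)^2).
p = 0.37, 1-2p = 0.26, p^2 = 0.1369, (1-p)^2 = 0.3969.
T = 0.26/(0.1369 * 0.3969) = 4.785076.
In the p-coordinate, Gamma^(alpha) = Gamma^(0) - (alpha/2)*T with Gamma^(0) = (1/2)*g'(p) = -T/2,
so Gamma^(alpha) = -((1+alpha)/2)*T.
alpha = 1, -(1+alpha)/2 = -1.0.
Gamma = -1.0 * 4.785076 = -4.7851

-4.7851


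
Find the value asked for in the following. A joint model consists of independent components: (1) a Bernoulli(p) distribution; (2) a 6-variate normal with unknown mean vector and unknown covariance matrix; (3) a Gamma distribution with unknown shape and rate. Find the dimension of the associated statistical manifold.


The dimension of a statistical manifold equals the number of free
(independent) real parameters of the model. For a product of independent
blocks the parameter counts add.
- Bernoulli (p): 1.
- 6-variate normal: 6 (mean) + 6*7/2 = 21 (symmetric covariance) = 27.
- Gamma (shape, rate): 2.
Total = 1 + 27 + 2 = 30.
Dimension = 30

30


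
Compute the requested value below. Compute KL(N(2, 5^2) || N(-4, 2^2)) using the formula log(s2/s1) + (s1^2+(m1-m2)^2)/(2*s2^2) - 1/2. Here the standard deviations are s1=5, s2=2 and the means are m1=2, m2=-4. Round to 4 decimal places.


KL divergence between normal distributions:
KL = log(s2/s1) + (s1^2 + (m1-m2)^2)/(2*s2^2) - 1/2.
log(2/5) = -0.916291.
(5^2 + (2--4)^2)/(2*2^2) = (25 + 36)/8 = 7.625.
KL = -0.916291 + 7.625 - 0.5 = 6.2087

6.2087


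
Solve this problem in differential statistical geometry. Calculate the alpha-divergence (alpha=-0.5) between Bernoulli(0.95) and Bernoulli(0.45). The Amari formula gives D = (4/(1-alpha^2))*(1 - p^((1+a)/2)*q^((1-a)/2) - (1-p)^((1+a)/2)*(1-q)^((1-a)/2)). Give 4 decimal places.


Amari alpha-divergence:
D = (4/(1-alpha^2))*(1 - p^((1+a)/2)*q^((1-a)/2) - (1-p)^((1+a)/2)*(1-q)^((1-a)/2)).
alpha = -0.5, p = 0.95, q = 0.45.
e1 = (1+alpha)/2 = 0.25, e2 = (1-alpha)/2 = 0.75.
t1 = p^e1 * q^e2 = 0.95^0.25 * 0.45^0.75 = 0.542426.
t2 = (1-p)^e1 * (1-q)^e2 = 0.05^0.25 * 0.55^0.75 = 0.302005.
4/(1-alpha^2) = 5.333333.
D = 5.333333*(1 - 0.542426 - 0.302005) = 0.8297

0.8297


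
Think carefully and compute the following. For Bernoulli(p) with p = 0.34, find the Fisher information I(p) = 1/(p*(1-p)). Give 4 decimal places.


For Bernoulli(p), Fisher information is I(p) = 1/(p*(1-p)).
p = 0.34, 1-p = 0.66.
p*(1-p) = 0.2244.
I(p) = 1/0.2244 = 4.4563

4.4563


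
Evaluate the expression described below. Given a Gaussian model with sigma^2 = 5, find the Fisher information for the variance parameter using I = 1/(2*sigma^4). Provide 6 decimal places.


Fisher information for variance: I(sigma^2) = 1/(2*sigma^4).
sigma^2 = 5, so sigma^4 = 25.
I = 1/(2*25) = 1/50 = 0.020000

0.020000


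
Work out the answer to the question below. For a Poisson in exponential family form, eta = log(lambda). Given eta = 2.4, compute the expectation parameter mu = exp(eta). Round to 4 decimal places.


Expectation parameter for Poisson exponential family:
mu = exp(eta).
eta = 2.4.
mu = exp(2.4) = 11.0232

11.0232


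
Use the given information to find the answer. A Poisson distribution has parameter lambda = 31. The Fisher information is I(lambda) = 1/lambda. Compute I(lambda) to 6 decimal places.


Fisher information for Poisson: I(lambda) = 1/lambda.
lambda = 31.
I(lambda) = 1/31 = 0.032258

0.032258


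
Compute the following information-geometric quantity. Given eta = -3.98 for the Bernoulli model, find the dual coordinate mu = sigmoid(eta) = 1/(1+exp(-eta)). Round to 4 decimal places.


Dual coordinate (expectation parameter) for Bernoulli:
mu = 1/(1+exp(-eta)).
eta = -3.98.
exp(-eta) = exp(3.98) = 53.517034.
mu = 1/(1+53.517034) = 0.0183

0.0183


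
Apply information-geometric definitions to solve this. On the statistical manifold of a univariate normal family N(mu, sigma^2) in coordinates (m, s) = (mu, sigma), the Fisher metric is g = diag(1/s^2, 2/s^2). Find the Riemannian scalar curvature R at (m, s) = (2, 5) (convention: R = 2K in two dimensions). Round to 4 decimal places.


The metric has the form g = (A dm^2 + B ds^2)/s^2 with A = 1, B = 2.
Substitute u = sqrt(A/B)*m: g = B*(du^2 + ds^2)/s^2, i.e. B times the
Poincare upper half-plane metric, which has constant Gaussian curvature -1.
Scaling a 2D metric by a constant c divides the Gaussian curvature by c,
so K = -1/B = -1/(2) = -0.5000 everywhere (the point (m, s) = (2, 5) is irrelevant:
the curvature is constant).
Scalar curvature in dimension 2: R = 2K = -2/(2) = -1.0000.

-1.0000


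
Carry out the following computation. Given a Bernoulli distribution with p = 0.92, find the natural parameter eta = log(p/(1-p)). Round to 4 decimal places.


Natural parameter for Bernoulli: eta = log(p/(1-p)).
p = 0.92, 1-p = 0.08.
p/(1-p) = 11.5.
eta = log(11.5) = 2.4423

2.4423


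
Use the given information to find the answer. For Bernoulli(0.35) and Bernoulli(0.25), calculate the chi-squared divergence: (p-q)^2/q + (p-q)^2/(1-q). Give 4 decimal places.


Chi-squared divergence between Bernoulli distributions:
chi^2 = (p-q)^2/q + (p-q)^2/(1-q).
p = 0.35, q = 0.25, p-q = 0.1.
(p-q)^2 = 0.01.
term1 = 0.01/0.25 = 0.04.
term2 = 0.01/0.75 = 0.013333.
chi^2 = 0.04 + 0.013333 = 0.0533

0.0533


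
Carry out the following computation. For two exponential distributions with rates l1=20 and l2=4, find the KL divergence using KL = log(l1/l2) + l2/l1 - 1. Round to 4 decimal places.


KL divergence for exponential family:
KL = log(l1/l2) + l2/l1 - 1.
log(20/4) = 1.609438.
4/20 = 0.2.
KL = 1.609438 + 0.2 - 1 = 0.8094

0.8094


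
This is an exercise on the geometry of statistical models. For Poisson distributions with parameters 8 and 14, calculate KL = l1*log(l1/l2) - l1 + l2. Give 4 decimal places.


KL divergence for Poisson:
KL = l1*log(l1/l2) - l1 + l2.
l1 = 8, l2 = 14.
log(8/14) = -0.559616.
l1*log(l1/l2) = 8 * -0.559616 = -4.476926.
KL = -4.476926 - 8 + 14 = 1.5231

1.5231


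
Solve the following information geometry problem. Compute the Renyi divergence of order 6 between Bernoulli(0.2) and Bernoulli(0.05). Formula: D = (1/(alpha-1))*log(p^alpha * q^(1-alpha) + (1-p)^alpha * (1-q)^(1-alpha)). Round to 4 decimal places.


Renyi divergence of order alpha between Bernoulli distributions:
D = (1/(alpha-1))*log(p^alpha * q^(1-alpha) + (1-p)^alpha * (1-q)^(1-alpha)).
alpha = 6, p = 0.2, q = 0.05.
p^alpha * q^(1-alpha) = 0.2^6 * 0.05^-5 = 204.8.
(1-p)^alpha * (1-q)^(1-alpha) = 0.8^6 * 0.95^-5 = 0.338783.
sum = 204.8 + 0.338783 = 205.138783.
D = (1/5)*log(205.138783) = 1.0647

1.0647


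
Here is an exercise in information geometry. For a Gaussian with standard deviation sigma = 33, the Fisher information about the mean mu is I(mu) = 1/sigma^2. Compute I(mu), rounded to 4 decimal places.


The Fisher information for the mean of a normal distribution is I(mu) = 1/sigma^2.
sigma = 33, so sigma^2 = 1089.
I(mu) = 1/1089 = 0.0009

0.0009


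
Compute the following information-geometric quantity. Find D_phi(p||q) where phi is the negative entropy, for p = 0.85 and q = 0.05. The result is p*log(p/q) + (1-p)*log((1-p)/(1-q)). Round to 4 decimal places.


Bregman divergence with negative entropy generator:
D = p*log(p/q) + (1-p)*log((1-p)/(1-q)).
p = 0.85, q = 0.05.
p*log(p/q) = 0.85*log(0.85/0.05) = 2.408231.
(1-p)*log((1-p)/(1-q)) = 0.15*log(0.15/0.95) = -0.276874.
D = 2.408231 + -0.276874 = 2.1314

2.1314


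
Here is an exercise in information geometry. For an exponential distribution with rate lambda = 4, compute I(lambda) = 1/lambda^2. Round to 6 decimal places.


Fisher information for exponential: I(lambda) = 1/lambda^2.
lambda = 4, lambda^2 = 16.
I = 1/16 = 0.062500

0.062500


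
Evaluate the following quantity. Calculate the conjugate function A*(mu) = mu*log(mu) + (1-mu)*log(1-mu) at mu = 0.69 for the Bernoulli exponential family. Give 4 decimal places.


Legendre transform for Bernoulli:
A*(mu) = mu*log(mu) + (1-mu)*log(1-mu).
mu = 0.69, 1-mu = 0.31.
mu*log(mu) = 0.69*log(0.69) = -0.256034.
(1-mu)*log(1-mu) = 0.31*log(0.31) = -0.363067.
A* = -0.256034 + -0.363067 = -0.6191

-0.6191


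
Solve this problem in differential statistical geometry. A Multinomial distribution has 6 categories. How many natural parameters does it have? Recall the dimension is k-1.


Exponential family dimension calculation:
For Multinomial with k=6 categories, dim = k-1 = 5.

5


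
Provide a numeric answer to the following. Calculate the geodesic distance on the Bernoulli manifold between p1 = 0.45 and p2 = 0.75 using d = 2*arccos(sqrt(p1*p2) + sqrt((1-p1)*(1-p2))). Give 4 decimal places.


Geodesic distance on Bernoulli manifold:
d(p1,p2) = 2*arccos(sqrt(p1*p2) + sqrt((1-p1)*(1-p2))).
sqrt(p1*p2) = sqrt(0.45*0.75) = 0.580948.
sqrt((1-p1)*(1-p2)) = sqrt(0.55*0.25) = 0.37081.
arg = 0.580948 + 0.37081 = 0.951757.
d = 2*arccos(0.951757) = 0.6238

0.6238


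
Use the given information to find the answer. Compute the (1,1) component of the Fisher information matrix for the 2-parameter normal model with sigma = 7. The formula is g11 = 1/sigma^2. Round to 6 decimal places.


For the 2-parameter normal family, the Fisher metric has:
  g11 = 1/sigma^2, g22 = 2/sigma^2.
sigma = 7, sigma^2 = 49.
g11 = 0.020408

0.020408


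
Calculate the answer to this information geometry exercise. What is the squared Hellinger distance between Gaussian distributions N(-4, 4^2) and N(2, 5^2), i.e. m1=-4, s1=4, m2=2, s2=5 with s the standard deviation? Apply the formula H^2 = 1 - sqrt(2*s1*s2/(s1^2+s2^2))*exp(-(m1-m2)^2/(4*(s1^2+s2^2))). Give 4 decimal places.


Squared Hellinger distance for Gaussians:
H^2 = 1 - sqrt(2*s1*s2/(s1^2+s2^2)) * exp(-(m1-m2)^2/(4*(s1^2+s2^2))).
s1^2 = 16, s2^2 = 25, s1^2+s2^2 = 41.
sqrt(2*4*5/(41)) = 0.98773.
(m1-m2)^2 = (-6)^2 = 36.
exp(-36/(4*41)) = exp(-0.219512) = 0.80291.
H^2 = 1 - 0.98773*0.80291 = 0.2069

0.2069


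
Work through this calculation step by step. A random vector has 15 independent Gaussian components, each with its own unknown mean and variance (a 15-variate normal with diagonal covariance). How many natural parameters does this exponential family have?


Exponential family dimension calculation:
Each univariate normal has two natural parameters (mu/sigma^2 and -1/(2 sigma^2)).
With 15 independent components, dim = 2 * 15 = 30.

30


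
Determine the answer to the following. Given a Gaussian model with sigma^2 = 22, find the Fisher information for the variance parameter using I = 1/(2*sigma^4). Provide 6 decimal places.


Fisher information for variance: I(sigma^2) = 1/(2*sigma^4).
sigma^2 = 22, so sigma^4 = 484.
I = 1/(2*484) = 1/968 = 0.001033

0.001033


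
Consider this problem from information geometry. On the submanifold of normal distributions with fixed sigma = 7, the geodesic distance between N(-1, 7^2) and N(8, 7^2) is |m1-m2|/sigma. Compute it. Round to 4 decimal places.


On the fixed-variance normal subfamily, geodesic distance = |m1-m2|/sigma.
|-1 - 8| = 9.
sigma = 7.
d = 9/7 = 1.2857

1.2857


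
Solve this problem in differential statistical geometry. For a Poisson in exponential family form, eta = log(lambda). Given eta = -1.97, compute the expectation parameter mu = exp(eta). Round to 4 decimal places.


Expectation parameter for Poisson exponential family:
mu = exp(eta).
eta = -1.97.
mu = exp(-1.97) = 0.1395

0.1395


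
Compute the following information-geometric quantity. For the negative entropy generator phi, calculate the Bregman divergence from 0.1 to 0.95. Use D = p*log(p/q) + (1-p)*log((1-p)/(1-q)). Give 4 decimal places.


Bregman divergence with negative entropy generator:
D = p*log(p/q) + (1-p)*log((1-p)/(1-q)).
p = 0.1, q = 0.95.
p*log(p/q) = 0.1*log(0.1/0.95) = -0.225129.
(1-p)*log((1-p)/(1-q)) = 0.9*log(0.9/0.05) = 2.601335.
D = -0.225129 + 2.601335 = 2.3762

2.3762


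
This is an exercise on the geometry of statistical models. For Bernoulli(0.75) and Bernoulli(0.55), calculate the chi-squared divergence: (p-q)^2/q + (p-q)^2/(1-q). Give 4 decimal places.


Chi-squared divergence between Bernoulli distributions:
chi^2 = (p-q)^2/q + (p-q)^2/(1-q).
p = 0.75, q = 0.55, p-q = 0.2.
(p-q)^2 = 0.04.
term1 = 0.04/0.55 = 0.072727.
term2 = 0.04/0.45 = 0.088889.
chi^2 = 0.072727 + 0.088889 = 0.1616

0.1616


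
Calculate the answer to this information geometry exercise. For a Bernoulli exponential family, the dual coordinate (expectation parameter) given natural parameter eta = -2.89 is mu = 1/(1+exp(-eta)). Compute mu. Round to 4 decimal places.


Dual coordinate (expectation parameter) for Bernoulli:
mu = 1/(1+exp(-eta)).
eta = -2.89.
exp(-eta) = exp(2.89) = 17.99331.
mu = 1/(1+17.99331) = 0.0527

0.0527


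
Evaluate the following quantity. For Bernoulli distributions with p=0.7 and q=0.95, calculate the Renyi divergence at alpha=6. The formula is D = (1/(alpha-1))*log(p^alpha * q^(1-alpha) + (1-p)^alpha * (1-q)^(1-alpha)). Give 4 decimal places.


Renyi divergence of order alpha between Bernoulli distributions:
D = (1/(alpha-1))*log(p^alpha * q^(1-alpha) + (1-p)^alpha * (1-q)^(1-alpha)).
alpha = 6, p = 0.7, q = 0.95.
p^alpha * q^(1-alpha) = 0.7^6 * 0.95^-5 = 0.152044.
(1-p)^alpha * (1-q)^(1-alpha) = 0.3^6 * 0.05^-5 = 2332.8.
sum = 0.152044 + 2332.8 = 2332.952044.
D = (1/5)*log(2332.952044) = 1.5510

1.5510


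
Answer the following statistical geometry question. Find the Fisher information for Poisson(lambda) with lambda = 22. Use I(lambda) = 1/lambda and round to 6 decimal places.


Fisher information for Poisson: I(lambda) = 1/lambda.
lambda = 22.
I(lambda) = 1/22 = 0.045455

0.045455


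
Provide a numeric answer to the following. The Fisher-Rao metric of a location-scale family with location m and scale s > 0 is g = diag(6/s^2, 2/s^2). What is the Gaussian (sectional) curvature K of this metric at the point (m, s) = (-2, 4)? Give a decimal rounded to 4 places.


The metric has the form g = (A dm^2 + B ds^2)/s^2 with A = 6, B = 2.
Substitute u = sqrt(A/B)*m: g = B*(du^2 + ds^2)/s^2, i.e. B times the
Poincare upper half-plane metric, which has constant Gaussian curvature -1.
Scaling a 2D metric by a constant c divides the Gaussian curvature by c,
so K = -1/B = -1/(2) = -0.5000 everywhere (the point (m, s) = (-2, 4) is irrelevant:
the curvature is constant).
The requested Gaussian curvature is K = -0.5000.

-0.5000


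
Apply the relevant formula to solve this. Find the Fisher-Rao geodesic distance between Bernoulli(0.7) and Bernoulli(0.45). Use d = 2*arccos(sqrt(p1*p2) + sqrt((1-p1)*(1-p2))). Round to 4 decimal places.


Geodesic distance on Bernoulli manifold:
d(p1,p2) = 2*arccos(sqrt(p1*p2) + sqrt((1-p1)*(1-p2))).
sqrt(p1*p2) = sqrt(0.7*0.45) = 0.561249.
sqrt((1-p1)*(1-p2)) = sqrt(0.3*0.55) = 0.406202.
arg = 0.561249 + 0.406202 = 0.967451.
d = 2*arccos(0.967451) = 0.5117

0.5117


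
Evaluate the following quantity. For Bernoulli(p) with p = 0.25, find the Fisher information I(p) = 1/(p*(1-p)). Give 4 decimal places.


For Bernoulli(p), Fisher information is I(p) = 1/(p*(1-p)).
p = 0.25, 1-p = 0.75.
p*(1-p) = 0.1875.
I(p) = 1/0.1875 = 5.3333

5.3333


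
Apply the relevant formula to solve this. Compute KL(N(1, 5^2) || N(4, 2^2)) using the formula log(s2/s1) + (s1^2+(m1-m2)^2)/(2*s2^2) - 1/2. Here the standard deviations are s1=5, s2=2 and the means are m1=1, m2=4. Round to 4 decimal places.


KL divergence between normal distributions:
KL = log(s2/s1) + (s1^2 + (m1-m2)^2)/(2*s2^2) - 1/2.
log(2/5) = -0.916291.
(5^2 + (1-4)^2)/(2*2^2) = (25 + 9)/8 = 4.25.
KL = -0.916291 + 4.25 - 0.5 = 2.8337

2.8337


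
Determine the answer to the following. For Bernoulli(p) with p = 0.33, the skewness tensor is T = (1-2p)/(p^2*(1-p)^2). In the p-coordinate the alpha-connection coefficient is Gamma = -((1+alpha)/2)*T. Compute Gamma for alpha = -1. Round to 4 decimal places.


Skewness (Amari-Chentsov) tensor: T = (1-2p)/(p^2*(1-p)^2).
p = 0.33, 1-2p = 0.34, p^2 = 0.1089, (1-p)^2 = 0.4489.
T = 0.34/(0.1089 * 0.4489) = 6.955069.
In the p-coordinate, Gamma^(alpha) = Gamma^(0) - (alpha/2)*T with Gamma^(0) = (1/2)*g'(p) = -T/2,
so Gamma^(alpha) = -((1+alpha)/2)*T.
alpha = -1, -(1+alpha)/2 = 0.0.
Gamma = 0.0 * 6.955069 = 0.0000

0.0000


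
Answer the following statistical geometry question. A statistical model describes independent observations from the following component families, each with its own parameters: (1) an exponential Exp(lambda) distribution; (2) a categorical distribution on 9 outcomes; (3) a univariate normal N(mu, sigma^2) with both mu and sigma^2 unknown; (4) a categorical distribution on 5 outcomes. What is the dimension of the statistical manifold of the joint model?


The dimension of a statistical manifold equals the number of free
(independent) real parameters of the model. For a product of independent
blocks the parameter counts add.
- exponential (lambda): 1.
- categorical on 9 outcomes (probabilities sum to 1): 9-1 = 8.
- normal (mu, sigma^2): 2.
- categorical on 5 outcomes (probabilities sum to 1): 5-1 = 4.
Total = 1 + 8 + 2 + 4 = 15.
Dimension = 15

15


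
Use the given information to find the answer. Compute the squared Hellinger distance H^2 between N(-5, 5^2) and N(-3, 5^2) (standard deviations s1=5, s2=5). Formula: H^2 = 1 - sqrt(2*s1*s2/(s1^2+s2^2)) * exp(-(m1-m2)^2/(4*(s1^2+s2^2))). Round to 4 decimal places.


Squared Hellinger distance for Gaussians:
H^2 = 1 - sqrt(2*s1*s2/(s1^2+s2^2)) * exp(-(m1-m2)^2/(4*(s1^2+s2^2))).
s1^2 = 25, s2^2 = 25, s1^2+s2^2 = 50.
sqrt(2*5*5/(50)) = 1.0.
(m1-m2)^2 = (-2)^2 = 4.
exp(-4/(4*50)) = exp(-0.02) = 0.980199.
H^2 = 1 - 1.0*0.980199 = 0.0198

0.0198


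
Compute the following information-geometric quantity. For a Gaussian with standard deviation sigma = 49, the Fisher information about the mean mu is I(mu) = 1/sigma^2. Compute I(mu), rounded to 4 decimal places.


The Fisher information for the mean of a normal distribution is I(mu) = 1/sigma^2.
sigma = 49, so sigma^2 = 2401.
I(mu) = 1/2401 = 0.0004

0.0004


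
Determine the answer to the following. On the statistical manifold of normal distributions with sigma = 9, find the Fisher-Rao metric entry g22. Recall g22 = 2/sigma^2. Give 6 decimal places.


For the 2-parameter normal family, the Fisher metric has:
  g11 = 1/sigma^2, g22 = 2/sigma^2.
sigma = 9, sigma^2 = 81.
g22 = 0.024691

0.024691


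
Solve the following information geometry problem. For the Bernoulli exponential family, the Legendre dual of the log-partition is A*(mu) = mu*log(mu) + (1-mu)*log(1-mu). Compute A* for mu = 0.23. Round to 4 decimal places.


Legendre transform for Bernoulli:
A*(mu) = mu*log(mu) + (1-mu)*log(1-mu).
mu = 0.23, 1-mu = 0.77.
mu*log(mu) = 0.23*log(0.23) = -0.338025.
(1-mu)*log(1-mu) = 0.77*log(0.77) = -0.201251.
A* = -0.338025 + -0.201251 = -0.5393

-0.5393


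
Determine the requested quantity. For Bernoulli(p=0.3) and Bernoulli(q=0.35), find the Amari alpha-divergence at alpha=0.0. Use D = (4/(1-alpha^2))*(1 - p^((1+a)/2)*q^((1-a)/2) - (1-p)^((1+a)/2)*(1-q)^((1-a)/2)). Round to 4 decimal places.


Amari alpha-divergence:
D = (4/(1-alpha^2))*(1 - p^((1+a)/2)*q^((1-a)/2) - (1-p)^((1+a)/2)*(1-q)^((1-a)/2)).
alpha = 0.0, p = 0.3, q = 0.35.
e1 = (1+alpha)/2 = 0.5, e2 = (1-alpha)/2 = 0.5.
t1 = p^e1 * q^e2 = 0.3^0.5 * 0.35^0.5 = 0.324037.
t2 = (1-p)^e1 * (1-q)^e2 = 0.7^0.5 * 0.65^0.5 = 0.674537.
4/(1-alpha^2) = 4.0.
D = 4.0*(1 - 0.324037 - 0.674537) = 0.0057

0.0057


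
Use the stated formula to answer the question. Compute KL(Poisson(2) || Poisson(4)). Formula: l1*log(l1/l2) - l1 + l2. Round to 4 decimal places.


KL divergence for Poisson:
KL = l1*log(l1/l2) - l1 + l2.
l1 = 2, l2 = 4.
log(2/4) = -0.693147.
l1*log(l1/l2) = 2 * -0.693147 = -1.386294.
KL = -1.386294 - 2 + 4 = 0.6137

0.6137


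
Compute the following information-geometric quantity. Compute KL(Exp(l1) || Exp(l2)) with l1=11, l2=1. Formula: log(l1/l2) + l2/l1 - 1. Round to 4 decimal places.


KL divergence for exponential family:
KL = log(l1/l2) + l2/l1 - 1.
log(11/1) = 2.397895.
1/11 = 0.090909.
KL = 2.397895 + 0.090909 - 1 = 1.4888

1.4888


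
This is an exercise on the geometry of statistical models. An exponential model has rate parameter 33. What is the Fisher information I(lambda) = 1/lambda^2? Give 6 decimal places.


Fisher information for exponential: I(lambda) = 1/lambda^2.
lambda = 33, lambda^2 = 1089.
I = 1/1089 = 0.000918

0.000918


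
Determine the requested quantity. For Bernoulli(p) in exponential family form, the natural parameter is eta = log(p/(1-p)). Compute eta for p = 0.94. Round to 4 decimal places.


Natural parameter for Bernoulli: eta = log(p/(1-p)).
p = 0.94, 1-p = 0.06.
p/(1-p) = 15.666667.
eta = log(15.666667) = 2.7515

2.7515


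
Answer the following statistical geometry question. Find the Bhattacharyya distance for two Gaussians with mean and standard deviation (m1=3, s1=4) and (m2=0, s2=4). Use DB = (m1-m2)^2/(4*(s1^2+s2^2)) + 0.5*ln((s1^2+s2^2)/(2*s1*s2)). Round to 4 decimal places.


Bhattacharyya distance between two Gaussians:
DB = (m1-m2)^2/(4*(s1^2+s2^2)) + (1/2)*ln((s1^2+s2^2)/(2*s1*s2)).
(m1-m2)^2 = (3)^2 = 9.
s1^2+s2^2 = 16 + 16 = 32.
term1 = 9/128 = 0.070312.
term2 = 0.5*ln(32/32.0) = 0.0.
DB = 0.070312 + 0.0 = 0.0703

0.0703


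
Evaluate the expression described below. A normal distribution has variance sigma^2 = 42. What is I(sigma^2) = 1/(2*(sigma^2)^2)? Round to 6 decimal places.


Fisher information for variance: I(sigma^2) = 1/(2*sigma^4).
sigma^2 = 42, so sigma^4 = 1764.
I = 1/(2*1764) = 1/3528 = 0.000283

0.000283


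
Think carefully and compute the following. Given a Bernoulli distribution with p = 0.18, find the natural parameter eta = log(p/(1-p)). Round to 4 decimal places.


Natural parameter for Bernoulli: eta = log(p/(1-p)).
p = 0.18, 1-p = 0.82.
p/(1-p) = 0.219512.
eta = log(0.219512) = -1.5163

-1.5163


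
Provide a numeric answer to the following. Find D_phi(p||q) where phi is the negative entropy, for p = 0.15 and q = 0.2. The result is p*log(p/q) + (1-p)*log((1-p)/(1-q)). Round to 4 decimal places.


Bregman divergence with negative entropy generator:
D = p*log(p/q) + (1-p)*log((1-p)/(1-q)).
p = 0.15, q = 0.2.
p*log(p/q) = 0.15*log(0.15/0.2) = -0.043152.
(1-p)*log((1-p)/(1-q)) = 0.85*log(0.85/0.8) = 0.051531.
D = -0.043152 + 0.051531 = 0.0084

0.0084


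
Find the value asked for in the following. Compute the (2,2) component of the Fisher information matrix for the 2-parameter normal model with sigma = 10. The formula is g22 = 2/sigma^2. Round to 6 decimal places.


For the 2-parameter normal family, the Fisher metric has:
  g11 = 1/sigma^2, g22 = 2/sigma^2.
sigma = 10, sigma^2 = 100.
g22 = 0.020000

0.020000


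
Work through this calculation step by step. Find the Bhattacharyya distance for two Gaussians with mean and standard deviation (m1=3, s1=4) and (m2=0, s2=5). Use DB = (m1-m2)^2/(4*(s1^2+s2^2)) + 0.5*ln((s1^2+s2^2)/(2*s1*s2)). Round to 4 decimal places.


Bhattacharyya distance between two Gaussians:
DB = (m1-m2)^2/(4*(s1^2+s2^2)) + (1/2)*ln((s1^2+s2^2)/(2*s1*s2)).
(m1-m2)^2 = (3)^2 = 9.
s1^2+s2^2 = 16 + 25 = 41.
term1 = 9/164 = 0.054878.
term2 = 0.5*ln(41/40.0) = 0.012346.
DB = 0.054878 + 0.012346 = 0.0672

0.0672


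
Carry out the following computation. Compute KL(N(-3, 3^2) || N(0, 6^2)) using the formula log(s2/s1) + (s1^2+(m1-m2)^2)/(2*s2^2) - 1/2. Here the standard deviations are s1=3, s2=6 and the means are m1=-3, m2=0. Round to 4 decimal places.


KL divergence between normal distributions:
KL = log(s2/s1) + (s1^2 + (m1-m2)^2)/(2*s2^2) - 1/2.
log(6/3) = 0.693147.
(3^2 + (-3-0)^2)/(2*6^2) = (9 + 9)/72 = 0.25.
KL = 0.693147 + 0.25 - 0.5 = 0.4431

0.4431


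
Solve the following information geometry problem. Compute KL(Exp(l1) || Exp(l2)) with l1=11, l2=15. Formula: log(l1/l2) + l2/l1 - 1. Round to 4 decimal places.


KL divergence for exponential family:
KL = log(l1/l2) + l2/l1 - 1.
log(11/15) = -0.310155.
15/11 = 1.363636.
KL = -0.310155 + 1.363636 - 1 = 0.0535

0.0535


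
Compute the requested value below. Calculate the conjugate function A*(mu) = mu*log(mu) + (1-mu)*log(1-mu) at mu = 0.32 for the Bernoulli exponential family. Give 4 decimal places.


Legendre transform for Bernoulli:
A*(mu) = mu*log(mu) + (1-mu)*log(1-mu).
mu = 0.32, 1-mu = 0.68.
mu*log(mu) = 0.32*log(0.32) = -0.364619.
(1-mu)*log(1-mu) = 0.68*log(0.68) = -0.26225.
A* = -0.364619 + -0.26225 = -0.6269

-0.6269


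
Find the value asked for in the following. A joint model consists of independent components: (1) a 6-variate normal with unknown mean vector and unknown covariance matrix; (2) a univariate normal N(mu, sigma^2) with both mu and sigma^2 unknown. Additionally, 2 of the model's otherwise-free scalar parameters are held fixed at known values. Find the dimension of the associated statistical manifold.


The dimension of a statistical manifold equals the number of free
(independent) real parameters of the model. For a product of independent
blocks the parameter counts add.
- 6-variate normal: 6 (mean) + 6*7/2 = 21 (symmetric covariance) = 27.
- normal (mu, sigma^2): 2.
Total = 27 + 2 = 29.
2 parameter(s) fixed at known values: 29 - 2 = 27.
Dimension = 27

27


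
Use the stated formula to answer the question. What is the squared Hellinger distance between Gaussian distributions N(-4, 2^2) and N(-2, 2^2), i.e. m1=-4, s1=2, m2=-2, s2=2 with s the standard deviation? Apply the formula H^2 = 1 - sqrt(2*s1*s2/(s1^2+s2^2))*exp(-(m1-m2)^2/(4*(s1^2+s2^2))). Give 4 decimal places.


Squared Hellinger distance for Gaussians:
H^2 = 1 - sqrt(2*s1*s2/(s1^2+s2^2)) * exp(-(m1-m2)^2/(4*(s1^2+s2^2))).
s1^2 = 4, s2^2 = 4, s1^2+s2^2 = 8.
sqrt(2*2*2/(8)) = 1.0.
(m1-m2)^2 = (-2)^2 = 4.
exp(-4/(4*8)) = exp(-0.125) = 0.882497.
H^2 = 1 - 1.0*0.882497 = 0.1175

0.1175


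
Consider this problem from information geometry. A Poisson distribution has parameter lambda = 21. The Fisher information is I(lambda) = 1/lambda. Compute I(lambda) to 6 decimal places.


Fisher information for Poisson: I(lambda) = 1/lambda.
lambda = 21.
I(lambda) = 1/21 = 0.047619

0.047619


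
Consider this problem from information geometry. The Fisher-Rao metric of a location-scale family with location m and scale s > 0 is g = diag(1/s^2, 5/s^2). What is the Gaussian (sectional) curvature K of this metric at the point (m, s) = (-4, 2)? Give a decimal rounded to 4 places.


The metric has the form g = (A dm^2 + B ds^2)/s^2 with A = 1, B = 5.
Substitute u = sqrt(A/B)*m: g = B*(du^2 + ds^2)/s^2, i.e. B times the
Poincare upper half-plane metric, which has constant Gaussian curvature -1.
Scaling a 2D metric by a constant c divides the Gaussian curvature by c,
so K = -1/B = -1/(5) = -0.2000 everywhere (the point (m, s) = (-4, 2) is irrelevant:
the curvature is constant).
The requested Gaussian curvature is K = -0.2000.

-0.2000


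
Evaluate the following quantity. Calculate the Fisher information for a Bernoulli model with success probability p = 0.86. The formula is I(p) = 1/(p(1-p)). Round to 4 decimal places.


For Bernoulli(p), Fisher information is I(p) = 1/(p*(1-p)).
p = 0.86, 1-p = 0.14.
p*(1-p) = 0.1204.
I(p) = 1/0.1204 = 8.3056

8.3056


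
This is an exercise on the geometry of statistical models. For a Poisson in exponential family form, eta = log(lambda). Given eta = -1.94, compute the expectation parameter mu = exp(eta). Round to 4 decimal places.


Expectation parameter for Poisson exponential family:
mu = exp(eta).
eta = -1.94.
mu = exp(-1.94) = 0.1437

0.1437


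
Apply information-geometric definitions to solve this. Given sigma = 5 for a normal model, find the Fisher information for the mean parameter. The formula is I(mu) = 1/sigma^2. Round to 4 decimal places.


The Fisher information for the mean of a normal distribution is I(mu) = 1/sigma^2.
sigma = 5, so sigma^2 = 25.
I(mu) = 1/25 = 0.0400

0.0400


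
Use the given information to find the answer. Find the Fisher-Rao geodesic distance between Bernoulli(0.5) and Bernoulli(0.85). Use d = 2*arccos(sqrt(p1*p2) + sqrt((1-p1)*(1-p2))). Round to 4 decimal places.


Geodesic distance on Bernoulli manifold:
d(p1,p2) = 2*arccos(sqrt(p1*p2) + sqrt((1-p1)*(1-p2))).
sqrt(p1*p2) = sqrt(0.5*0.85) = 0.65192.
sqrt((1-p1)*(1-p2)) = sqrt(0.5*0.15) = 0.273861.
arg = 0.65192 + 0.273861 = 0.925782.
d = 2*arccos(0.925782) = 0.7754

0.7754
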